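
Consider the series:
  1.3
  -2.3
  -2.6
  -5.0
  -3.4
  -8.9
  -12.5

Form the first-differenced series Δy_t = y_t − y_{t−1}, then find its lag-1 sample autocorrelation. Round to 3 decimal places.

-0.350

First differences Δy: -3.6, -0.3, -2.4, 1.6, -5.5, -3.6
Mean of differences = -2.3000
Numerator Σ(Δy_t−Δȳ)(Δy_{t+1}−Δȳ) = -11.5100
Denominator Σ(Δy_t−Δȳ)² = 32.8400
r_1(Δy) = -11.5100 / 32.8400 = -0.350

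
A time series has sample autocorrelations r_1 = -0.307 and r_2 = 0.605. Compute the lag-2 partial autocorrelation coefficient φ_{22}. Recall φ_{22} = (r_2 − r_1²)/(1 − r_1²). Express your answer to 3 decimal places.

φ_{22} = (r_2 − r_1²) / (1 − r_1²)
r_1² = (-0.307)² = 0.094249
Numerator = 0.605 − 0.0942 = 0.5108; denominator = 1 − 0.0942 = 0.9058
φ_{22} = 0.5108 / 0.9058 = 0.564

0.564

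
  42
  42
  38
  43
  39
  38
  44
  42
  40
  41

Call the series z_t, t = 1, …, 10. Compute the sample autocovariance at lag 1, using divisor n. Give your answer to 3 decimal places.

-1.321

Mean z̄ = (42 + 42 + 38 + 43 + 39 + 38 + 44 + 42 + 40 + 41)/10 = 40.9000
Σ_{t=1}^{9}(z_t−z̄)(z_{t+1}−z̄) = -13.2100
γ_1 = -13.2100 / 10 = -1.321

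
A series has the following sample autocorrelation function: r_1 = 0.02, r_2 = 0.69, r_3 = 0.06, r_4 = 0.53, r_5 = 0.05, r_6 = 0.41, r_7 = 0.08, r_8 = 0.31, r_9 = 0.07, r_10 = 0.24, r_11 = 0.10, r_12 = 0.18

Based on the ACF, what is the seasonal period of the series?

2

The largest autocorrelation is r_2 = 0.69, with weaker echoes at lags 4 (0.53), 6 (0.41), 8 (0.31), 10 (0.24) and 12 (0.18); the remaining lags stay at or below 0.10.
The dominant spike at lag 2 indicates a seasonal period of 2.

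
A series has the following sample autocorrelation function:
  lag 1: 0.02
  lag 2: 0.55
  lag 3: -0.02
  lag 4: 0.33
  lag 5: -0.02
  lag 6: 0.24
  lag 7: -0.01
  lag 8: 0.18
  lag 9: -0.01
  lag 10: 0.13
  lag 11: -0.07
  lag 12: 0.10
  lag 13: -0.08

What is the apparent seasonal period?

2

The largest autocorrelation is r_2 = 0.55, with weaker echoes at lags 4 (0.33), 6 (0.24) and 8 (0.18); the remaining lags stay at or below 0.13.
The dominant spike at lag 2 indicates a seasonal period of 2.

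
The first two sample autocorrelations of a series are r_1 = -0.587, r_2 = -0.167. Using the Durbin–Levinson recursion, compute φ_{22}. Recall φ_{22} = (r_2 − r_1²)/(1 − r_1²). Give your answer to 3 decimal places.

φ_{22} = (r_2 − r_1²) / (1 − r_1²)
r_1² = (-0.587)² = 0.344569
Numerator = -0.167 − 0.3446 = -0.5116; denominator = 1 − 0.3446 = 0.6554
φ_{22} = -0.5116 / 0.6554 = -0.781

-0.781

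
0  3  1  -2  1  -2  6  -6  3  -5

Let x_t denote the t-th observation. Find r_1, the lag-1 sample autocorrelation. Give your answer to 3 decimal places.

Mean x̄ = (0 + 3 + 1 − 2 + 1 − 2 + 6 − 6 + 3 − 5)/10 = -0.1000
Numerator Σ_{t=1}^{9}(x_t−x̄)(x_{t+1}−x̄) = -83.6100
Denominator Σ(x_t−x̄)² = 124.9000
r_1 = -83.6100 / 124.9000 = -0.669

-0.669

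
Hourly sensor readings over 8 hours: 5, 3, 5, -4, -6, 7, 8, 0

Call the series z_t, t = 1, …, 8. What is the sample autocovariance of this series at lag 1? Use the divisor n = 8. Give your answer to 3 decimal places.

Mean z̄ = (5 + 3 + 5 − 4 − 6 + 7 + 8 + 0)/8 = 2.2500
Σ_{t=1}^{7}(z_t−z̄)(z_{t+1}−z̄) = 13.6875
γ_1 = 13.6875 / 8 = 1.711

1.711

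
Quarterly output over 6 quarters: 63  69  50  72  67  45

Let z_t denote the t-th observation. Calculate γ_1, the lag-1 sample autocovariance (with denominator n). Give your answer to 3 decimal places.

-37.167

Mean z̄ = (63 + 69 + 50 + 72 + 67 + 45)/6 = 61.0000
Deviations: 2.0000, 8.0000, -11.0000, 11.0000, 6.0000, -16.0000
Σ_{t=1}^{5}(z_t−z̄)(z_{t+1}−z̄) = -223.0000
γ_1 = -223.0000 / 6 = -37.167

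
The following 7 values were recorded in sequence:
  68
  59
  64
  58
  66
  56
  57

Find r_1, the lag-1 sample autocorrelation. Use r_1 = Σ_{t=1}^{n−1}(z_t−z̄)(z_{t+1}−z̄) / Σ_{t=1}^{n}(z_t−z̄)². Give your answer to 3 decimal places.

-0.356

Mean z̄ = (68 + 59 + 64 + 58 + 66 + 56 + 57)/7 = 61.1429
Deviations from mean: 6.8571, -2.1429, 2.8571, -3.1429, 4.8571, -5.1429, -4.1429
Σ(z_t−z̄)(z_{t+1}−z̄) = (-14.6939) + (-6.1224) + (-8.9796) + (-15.2653) + (-24.9796) + (21.3061) = -48.7347
Denominator Σ(z_t−z̄)² = 136.8571
r_1 = -48.7347 / 136.8571 = -0.356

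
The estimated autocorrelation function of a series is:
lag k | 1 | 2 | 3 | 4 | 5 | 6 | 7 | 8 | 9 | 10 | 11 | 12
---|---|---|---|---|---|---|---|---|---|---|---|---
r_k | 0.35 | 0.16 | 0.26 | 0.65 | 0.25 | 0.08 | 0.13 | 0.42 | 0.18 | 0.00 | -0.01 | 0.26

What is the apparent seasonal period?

4

The largest autocorrelation is r_4 = 0.65, with a weaker echo at lag 8 (0.42); the remaining lags stay at or below 0.35. The elevated value at lag 1 (0.35), dropping to 0.16 at lag 2, reflects decaying short-term dependence rather than seasonality.
The dominant spike at lag 4 indicates a seasonal period of 4.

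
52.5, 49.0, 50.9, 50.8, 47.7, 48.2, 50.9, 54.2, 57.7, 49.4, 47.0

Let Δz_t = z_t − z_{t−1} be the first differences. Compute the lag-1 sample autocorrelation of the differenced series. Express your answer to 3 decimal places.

0.035

First differences Δz: -3.5, 1.9, -0.1, -3.1, 0.5, 2.7, 3.3, 3.5, -8.3, -2.4
Mean of differences = -0.5500
Numerator Σ(Δz_t−Δz̄)(Δz_{t+1}−Δz̄) = 4.5175
Denominator Σ(Δz_t−Δz̄)² = 127.7850
r_1(Δz) = 4.5175 / 127.7850 = 0.035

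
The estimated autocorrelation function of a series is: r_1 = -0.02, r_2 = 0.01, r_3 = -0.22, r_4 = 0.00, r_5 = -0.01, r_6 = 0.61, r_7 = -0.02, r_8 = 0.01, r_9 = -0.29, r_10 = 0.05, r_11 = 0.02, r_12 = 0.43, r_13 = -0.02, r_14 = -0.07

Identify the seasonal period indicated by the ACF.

6

The largest autocorrelation is r_6 = 0.61, with a weaker echo at lag 12 (0.43); the remaining lags stay at or below 0.05.
The dominant spike at lag 6 indicates a seasonal period of 6.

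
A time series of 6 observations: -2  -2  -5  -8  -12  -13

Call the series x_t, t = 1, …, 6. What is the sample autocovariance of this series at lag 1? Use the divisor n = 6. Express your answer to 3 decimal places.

11.333

Mean x̄ = (-2 − 2 − 5 − 8 − 12 − 13)/6 = -7.0000
Σ_{t=1}^{5}(x_t−x̄)(x_{t+1}−x̄) = 68.0000
γ_1 = 68.0000 / 6 = 11.333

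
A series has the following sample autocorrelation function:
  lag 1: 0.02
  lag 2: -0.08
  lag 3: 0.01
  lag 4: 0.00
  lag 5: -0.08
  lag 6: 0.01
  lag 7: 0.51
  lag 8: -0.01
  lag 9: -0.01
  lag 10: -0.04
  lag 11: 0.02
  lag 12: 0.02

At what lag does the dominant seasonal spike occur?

The largest autocorrelation is r_7 = 0.51; the remaining lags stay at or below 0.02.
The dominant spike at lag 7 indicates a seasonal period of 7.

7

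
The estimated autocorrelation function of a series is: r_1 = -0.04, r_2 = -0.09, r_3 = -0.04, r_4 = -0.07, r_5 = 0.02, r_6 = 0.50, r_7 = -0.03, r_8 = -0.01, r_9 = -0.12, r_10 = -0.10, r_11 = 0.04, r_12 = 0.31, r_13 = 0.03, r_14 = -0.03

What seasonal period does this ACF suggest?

The largest autocorrelation is r_6 = 0.50, with a weaker echo at lag 12 (0.31); the remaining lags stay at or below 0.04.
The dominant spike at lag 6 indicates a seasonal period of 6.

6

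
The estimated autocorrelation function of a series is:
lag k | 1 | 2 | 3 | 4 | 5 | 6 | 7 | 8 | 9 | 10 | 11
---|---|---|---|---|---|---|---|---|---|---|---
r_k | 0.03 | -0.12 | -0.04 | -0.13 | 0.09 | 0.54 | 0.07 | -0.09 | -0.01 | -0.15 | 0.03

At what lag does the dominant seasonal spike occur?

The largest autocorrelation is r_6 = 0.54; the remaining lags stay at or below 0.09.
The dominant spike at lag 6 indicates a seasonal period of 6.

6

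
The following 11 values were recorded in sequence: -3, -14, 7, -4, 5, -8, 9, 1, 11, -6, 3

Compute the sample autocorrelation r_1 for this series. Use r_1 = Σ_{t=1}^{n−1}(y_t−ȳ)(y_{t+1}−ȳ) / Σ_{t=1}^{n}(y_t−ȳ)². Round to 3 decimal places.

-0.462

Mean ȳ = (-3 − 14 + 7 − 4 + 5 − 8 + 9 + 1 + 11 − 6 + 3)/11 = 0.0909
Numerator Σ_{t=1}^{10}(y_t−ȳ)(y_{t+1}−ȳ) = -280.0992
Denominator Σ(y_t−ȳ)² = 606.9091
r_1 = -280.0992 / 606.9091 = -0.462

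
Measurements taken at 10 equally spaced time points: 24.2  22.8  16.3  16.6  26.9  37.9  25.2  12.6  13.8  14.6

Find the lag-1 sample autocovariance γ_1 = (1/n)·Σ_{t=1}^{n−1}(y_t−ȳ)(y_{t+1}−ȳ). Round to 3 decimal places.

Mean ȳ = (24.2 + 22.8 + 16.3 + 16.6 + 26.9 + 37.9 + 25.2 + 12.6 + 13.8 + 14.6)/10 = 21.0900
Σ_{t=1}^{9}(y_t−ȳ)(y_{t+1}−ȳ) = 233.6129
γ_1 = 233.6129 / 10 = 23.361

23.361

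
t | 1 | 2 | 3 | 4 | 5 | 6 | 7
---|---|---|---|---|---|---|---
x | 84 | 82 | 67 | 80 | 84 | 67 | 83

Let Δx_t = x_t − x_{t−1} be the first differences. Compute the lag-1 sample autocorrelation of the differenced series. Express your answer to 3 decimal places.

First differences Δx: -2, -15, 13, 4, -17, 16
Mean of differences = -0.1667
Numerator Σ(Δx_t−Δx̄)(Δx_{t+1}−Δx̄) = -455.5278
Denominator Σ(Δx_t−Δx̄)² = 958.8333
r_1(Δx) = -455.5278 / 958.8333 = -0.475

-0.475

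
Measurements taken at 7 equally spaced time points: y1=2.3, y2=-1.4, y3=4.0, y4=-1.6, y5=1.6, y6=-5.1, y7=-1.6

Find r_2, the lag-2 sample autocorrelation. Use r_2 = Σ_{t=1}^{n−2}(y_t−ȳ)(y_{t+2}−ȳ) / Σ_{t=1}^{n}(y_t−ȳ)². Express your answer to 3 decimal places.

0.431

Mean ȳ = (2.3 − 1.4 + 4.0 − 1.6 + 1.6 − 5.1 − 1.6)/7 = -0.2571
Deviations from mean: 2.5571, -1.1429, 4.2571, -1.3429, 1.8571, -4.8429, -1.3429
Numerator Σ_{t=1}^{5}(y_t−ȳ)(y_{t+2}−ȳ) = 24.3363
Denominator Σ(y_t−ȳ)² = 56.4771
r_2 = 24.3363 / 56.4771 = 0.431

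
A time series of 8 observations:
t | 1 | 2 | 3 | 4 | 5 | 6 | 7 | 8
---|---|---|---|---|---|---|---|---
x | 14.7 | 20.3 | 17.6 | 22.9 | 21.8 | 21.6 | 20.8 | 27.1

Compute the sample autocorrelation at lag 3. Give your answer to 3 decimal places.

Mean x̄ = (14.7 + 20.3 + 17.6 + 22.9 + 21.8 + 21.6 + 20.8 + 27.1)/8 = 20.8500
Deviations from mean: -6.1500, -0.5500, -3.2500, 2.0500, 0.9500, 0.7500, -0.0500, 6.2500
Numerator Σ_{t=1}^{5}(x_t−x̄)(x_{t+3}−x̄) = -9.7325
Denominator Σ(x_t−x̄)² = 93.4200
r_3 = -9.7325 / 93.4200 = -0.104

-0.104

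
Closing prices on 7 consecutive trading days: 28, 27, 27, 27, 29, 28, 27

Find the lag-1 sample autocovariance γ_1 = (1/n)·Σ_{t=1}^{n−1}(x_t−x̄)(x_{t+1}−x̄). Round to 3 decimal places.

Mean x̄ = (28 + 27 + 27 + 27 + 29 + 28 + 27)/7 = 27.5714
Σ_{t=1}^{6}(x_t−x̄)(x_{t+1}−x̄) = -0.0408
γ_1 = -0.0408 / 7 = -0.006

-0.006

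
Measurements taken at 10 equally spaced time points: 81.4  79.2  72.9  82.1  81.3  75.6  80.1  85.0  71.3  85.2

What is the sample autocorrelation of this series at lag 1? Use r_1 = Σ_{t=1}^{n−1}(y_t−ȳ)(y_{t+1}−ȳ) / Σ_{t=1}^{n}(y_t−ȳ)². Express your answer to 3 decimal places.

Mean ȳ = (81.4 + 79.2 + 72.9 + 82.1 + 81.3 + 75.6 + 80.1 + 85.0 + 71.3 + 85.2)/10 = 79.4100
Numerator Σ_{t=1}^{9}(y_t−ȳ)(y_{t+1}−ȳ) = -109.7431
Denominator Σ(y_t−ȳ)² = 202.7290
r_1 = -109.7431 / 202.7290 = -0.541

-0.541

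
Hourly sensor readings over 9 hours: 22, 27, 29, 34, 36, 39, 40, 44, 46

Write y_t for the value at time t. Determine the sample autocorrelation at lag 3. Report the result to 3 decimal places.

Mean ȳ = (22 + 27 + 29 + 34 + 36 + 39 + 40 + 44 + 46)/9 = 35.2222
Σ(y_t−ȳ)(y_{t+3}−ȳ) = (16.1605) + (-6.3951) + (-23.5062) + (-5.8395) + (6.8272) + (40.7160) = 27.9630
Denominator Σ(y_t−ȳ)² = 513.5556
r_3 = 27.9630 / 513.5556 = 0.054

0.054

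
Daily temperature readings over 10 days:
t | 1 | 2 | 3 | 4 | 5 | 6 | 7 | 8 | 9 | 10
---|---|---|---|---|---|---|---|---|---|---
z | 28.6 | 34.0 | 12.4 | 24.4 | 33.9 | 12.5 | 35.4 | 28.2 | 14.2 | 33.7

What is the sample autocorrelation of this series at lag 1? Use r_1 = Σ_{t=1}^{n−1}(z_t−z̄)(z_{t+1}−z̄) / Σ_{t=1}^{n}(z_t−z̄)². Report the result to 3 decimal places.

-0.519

Mean z̄ = (28.6 + 34.0 + 12.4 + 24.4 + 33.9 + 12.5 + 35.4 + 28.2 + 14.2 + 33.7)/10 = 25.7300
Numerator Σ_{t=1}^{9}(z_t−z̄)(z_{t+1}−z̄) = -412.1529
Denominator Σ(z_t−z̄)² = 793.9410
r_1 = -412.1529 / 793.9410 = -0.519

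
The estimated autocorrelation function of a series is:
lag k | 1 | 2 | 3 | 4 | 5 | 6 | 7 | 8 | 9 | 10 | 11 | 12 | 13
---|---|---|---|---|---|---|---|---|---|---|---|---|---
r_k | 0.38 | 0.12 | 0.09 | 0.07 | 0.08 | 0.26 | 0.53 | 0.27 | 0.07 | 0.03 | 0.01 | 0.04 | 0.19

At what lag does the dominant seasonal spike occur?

The largest autocorrelation is r_7 = 0.53; the remaining lags stay at or below 0.38. The elevated value at lag 1 (0.38), dropping to 0.12 at lag 2, reflects decaying short-term dependence rather than seasonality.
The dominant spike at lag 7 indicates a seasonal period of 7.

7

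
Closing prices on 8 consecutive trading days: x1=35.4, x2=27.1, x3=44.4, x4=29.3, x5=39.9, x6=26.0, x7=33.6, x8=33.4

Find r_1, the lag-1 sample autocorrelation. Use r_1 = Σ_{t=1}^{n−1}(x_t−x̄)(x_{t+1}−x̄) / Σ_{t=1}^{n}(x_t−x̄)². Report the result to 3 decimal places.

Mean x̄ = (35.4 + 27.1 + 44.4 + 29.3 + 39.9 + 26.0 + 33.6 + 33.4)/8 = 33.6375
Σ(x_t−x̄)(x_{t+1}−x̄) = (-11.5223) + (-70.3598) + (-46.6823) + (-27.1636) + (-47.8298) + (0.2864) + (0.0089) = -203.2627
Denominator Σ(x_t−x̄)² = 278.0988
r_1 = -203.2627 / 278.0988 = -0.731

-0.731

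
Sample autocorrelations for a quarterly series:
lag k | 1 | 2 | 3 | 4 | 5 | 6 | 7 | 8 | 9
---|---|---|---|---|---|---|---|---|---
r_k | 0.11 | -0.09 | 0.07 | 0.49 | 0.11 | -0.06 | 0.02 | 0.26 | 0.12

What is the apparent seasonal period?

The largest autocorrelation is r_4 = 0.49, with a weaker echo at lag 8 (0.26); the remaining lags stay at or below 0.12.
The dominant spike at lag 4 indicates a seasonal period of 4.

4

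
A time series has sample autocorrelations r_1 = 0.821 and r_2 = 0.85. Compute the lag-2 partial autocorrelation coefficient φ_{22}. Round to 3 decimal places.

0.540

φ_{22} = (r_2 − r_1²) / (1 − r_1²)
r_1² = (0.821)² = 0.674041
Numerator = 0.85 − 0.6740 = 0.1760; denominator = 1 − 0.6740 = 0.3260
φ_{22} = 0.1760 / 0.3260 = 0.540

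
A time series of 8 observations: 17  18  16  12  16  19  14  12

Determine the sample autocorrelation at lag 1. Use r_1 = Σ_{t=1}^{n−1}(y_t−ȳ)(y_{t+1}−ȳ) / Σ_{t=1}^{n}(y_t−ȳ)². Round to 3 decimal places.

0.068

Mean ȳ = (17 + 18 + 16 + 12 + 16 + 19 + 14 + 12)/8 = 15.5000
Numerator Σ_{t=1}^{7}(y_t−ȳ)(y_{t+1}−ȳ) = 3.2500
Denominator Σ(y_t−ȳ)² = 48.0000
r_1 = 3.2500 / 48.0000 = 0.068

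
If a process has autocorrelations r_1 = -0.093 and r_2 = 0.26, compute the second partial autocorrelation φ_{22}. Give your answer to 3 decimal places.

φ_{22} = (r_2 − r_1²) / (1 − r_1²)
r_1² = (-0.093)² = 0.008649
Numerator = 0.26 − 0.0086 = 0.2514; denominator = 1 − 0.0086 = 0.9914
φ_{22} = 0.2514 / 0.9914 = 0.254

0.254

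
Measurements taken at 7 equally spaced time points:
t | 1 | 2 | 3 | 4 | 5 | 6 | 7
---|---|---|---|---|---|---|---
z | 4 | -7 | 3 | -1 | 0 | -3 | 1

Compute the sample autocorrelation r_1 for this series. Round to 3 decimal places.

-0.700

Mean z̄ = (4 − 7 + 3 − 1 + 0 − 3 + 1)/7 = -0.4286
Deviations from mean: 4.4286, -6.5714, 3.4286, -0.5714, 0.4286, -2.5714, 1.4286
Σ(z_t−z̄)(z_{t+1}−z̄) = (-29.1020) + (-22.5306) + (-1.9592) + (-0.2449) + (-1.1020) + (-3.6735) = -58.6122
Denominator Σ(z_t−z̄)² = 83.7143
r_1 = -58.6122 / 83.7143 = -0.700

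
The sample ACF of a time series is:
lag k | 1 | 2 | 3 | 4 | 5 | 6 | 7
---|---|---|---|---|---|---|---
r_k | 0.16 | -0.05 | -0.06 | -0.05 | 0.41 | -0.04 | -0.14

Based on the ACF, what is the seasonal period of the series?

5

The largest autocorrelation is r_5 = 0.41; the remaining lags stay at or below 0.16.
The dominant spike at lag 5 indicates a seasonal period of 5.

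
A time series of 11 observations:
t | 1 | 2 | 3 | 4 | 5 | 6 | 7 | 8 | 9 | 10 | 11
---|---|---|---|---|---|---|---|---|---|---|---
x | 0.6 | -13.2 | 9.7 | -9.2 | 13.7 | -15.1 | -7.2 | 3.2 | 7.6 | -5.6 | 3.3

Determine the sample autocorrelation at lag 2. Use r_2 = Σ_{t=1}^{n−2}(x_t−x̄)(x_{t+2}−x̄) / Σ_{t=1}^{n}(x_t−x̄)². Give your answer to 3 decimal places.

Mean x̄ = (0.6 − 13.2 + 9.7 − 9.2 + 13.7 − 15.1 − 7.2 + 3.2 + 7.6 − 5.6 + 3.3)/11 = -1.1091
Numerator Σ_{t=1}^{9}(x_t−x̄)(x_{t+2}−x̄) = 205.0844
Denominator Σ(x_t−x̄)² = 917.5891
r_2 = 205.0844 / 917.5891 = 0.224

0.224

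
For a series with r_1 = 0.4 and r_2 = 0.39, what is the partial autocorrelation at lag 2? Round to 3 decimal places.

φ_{22} = (r_2 − r_1²) / (1 − r_1²)
r_1² = (0.4)² = 0.16
Numerator = 0.39 − 0.1600 = 0.2300; denominator = 1 − 0.1600 = 0.8400
φ_{22} = 0.2300 / 0.8400 = 0.274

0.274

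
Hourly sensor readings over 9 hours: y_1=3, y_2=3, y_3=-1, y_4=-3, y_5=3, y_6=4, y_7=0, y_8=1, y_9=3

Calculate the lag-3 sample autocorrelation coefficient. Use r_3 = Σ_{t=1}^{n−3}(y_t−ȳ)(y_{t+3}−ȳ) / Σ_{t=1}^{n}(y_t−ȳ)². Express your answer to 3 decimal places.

-0.023

Mean ȳ = (3 + 3 − 1 − 3 + 3 + 4 + 0 + 1 + 3)/9 = 1.4444
Σ(y_t−ȳ)(y_{t+3}−ȳ) = (-6.9136) + (2.4198) + (-6.2469) + (6.4198) + (-0.6914) + (3.9753) = -1.0370
Denominator Σ(y_t−ȳ)² = 44.2222
r_3 = -1.0370 / 44.2222 = -0.023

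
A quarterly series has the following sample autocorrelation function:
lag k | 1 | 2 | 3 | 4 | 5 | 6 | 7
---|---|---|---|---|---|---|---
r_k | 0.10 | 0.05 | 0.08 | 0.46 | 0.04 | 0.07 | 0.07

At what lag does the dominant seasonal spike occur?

4

The largest autocorrelation is r_4 = 0.46; the remaining lags stay at or below 0.10.
The dominant spike at lag 4 indicates a seasonal period of 4.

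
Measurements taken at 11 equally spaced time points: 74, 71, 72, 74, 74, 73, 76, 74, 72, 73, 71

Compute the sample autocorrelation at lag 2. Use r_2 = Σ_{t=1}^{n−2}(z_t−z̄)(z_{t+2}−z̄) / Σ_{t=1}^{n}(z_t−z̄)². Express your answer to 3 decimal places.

Mean z̄ = (74 + 71 + 72 + 74 + 74 + 73 + 76 + 74 + 72 + 73 + 71)/11 = 73.0909
Numerator Σ_{t=1}^{9}(z_t−z̄)(z_{t+2}−z̄) = -2.3802
Denominator Σ(z_t−z̄)² = 22.9091
r_2 = -2.3802 / 22.9091 = -0.104

-0.104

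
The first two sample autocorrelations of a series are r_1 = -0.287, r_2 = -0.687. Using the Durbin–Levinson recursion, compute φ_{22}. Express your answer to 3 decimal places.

φ_{22} = (r_2 − r_1²) / (1 − r_1²)
r_1² = (-0.287)² = 0.082369
Numerator = -0.687 − 0.0824 = -0.7694; denominator = 1 − 0.0824 = 0.9176
φ_{22} = -0.7694 / 0.9176 = -0.838

-0.838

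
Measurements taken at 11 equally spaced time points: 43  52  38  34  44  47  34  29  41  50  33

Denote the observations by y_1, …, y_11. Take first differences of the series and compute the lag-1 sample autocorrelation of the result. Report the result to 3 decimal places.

First differences Δy: 9, -14, -4, 10, 3, -13, -5, 12, 9, -17
Mean of differences = -1.0000
Numerator Σ(Δy_t−Δȳ)(Δy_{t+1}−Δȳ) = -162.0000
Denominator Σ(Δy_t−Δȳ)² = 1100.0000
r_1(Δy) = -162.0000 / 1100.0000 = -0.147

-0.147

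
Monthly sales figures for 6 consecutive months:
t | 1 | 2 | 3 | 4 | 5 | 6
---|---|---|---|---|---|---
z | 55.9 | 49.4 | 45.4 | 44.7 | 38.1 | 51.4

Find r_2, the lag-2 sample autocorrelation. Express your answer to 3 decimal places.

-0.075

Mean z̄ = (55.9 + 49.4 + 45.4 + 44.7 + 38.1 + 51.4)/6 = 47.4833
Σ(z_t−z̄)(z_{t+2}−z̄) = (-17.5347) + (-5.3347) + (19.5486) + (-10.9014) = -14.2222
Denominator Σ(z_t−z̄)² = 189.9883
r_2 = -14.2222 / 189.9883 = -0.075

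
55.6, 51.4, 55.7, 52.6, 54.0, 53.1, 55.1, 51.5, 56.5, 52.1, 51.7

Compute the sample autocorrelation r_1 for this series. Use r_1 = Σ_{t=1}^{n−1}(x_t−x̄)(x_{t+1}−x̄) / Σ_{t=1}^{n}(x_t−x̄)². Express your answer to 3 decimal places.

-0.653

Mean x̄ = (55.6 + 51.4 + 55.7 + 52.6 + 54.0 + 53.1 + 55.1 + 51.5 + 56.5 + 52.1 + 51.7)/11 = 53.5727
Numerator Σ_{t=1}^{10}(x_t−x̄)(x_{t+1}−x̄) = -23.2217
Denominator Σ(x_t−x̄)² = 35.5818
r_1 = -23.2217 / 35.5818 = -0.653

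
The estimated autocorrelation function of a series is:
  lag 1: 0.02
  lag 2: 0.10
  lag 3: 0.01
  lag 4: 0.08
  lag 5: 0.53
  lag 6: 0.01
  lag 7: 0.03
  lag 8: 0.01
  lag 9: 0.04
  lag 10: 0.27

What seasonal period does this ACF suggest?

5

The largest autocorrelation is r_5 = 0.53, with a weaker echo at lag 10 (0.27); the remaining lags stay at or below 0.10.
The dominant spike at lag 5 indicates a seasonal period of 5.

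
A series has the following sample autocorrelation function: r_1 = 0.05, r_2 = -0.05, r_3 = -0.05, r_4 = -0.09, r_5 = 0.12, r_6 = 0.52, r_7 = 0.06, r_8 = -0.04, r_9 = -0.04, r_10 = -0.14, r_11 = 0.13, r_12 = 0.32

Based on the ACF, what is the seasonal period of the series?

6

The largest autocorrelation is r_6 = 0.52, with a weaker echo at lag 12 (0.32); the remaining lags stay at or below 0.13.
The dominant spike at lag 6 indicates a seasonal period of 6.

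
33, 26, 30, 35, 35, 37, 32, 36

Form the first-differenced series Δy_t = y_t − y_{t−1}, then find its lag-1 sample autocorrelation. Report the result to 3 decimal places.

-0.305

First differences Δy: -7, 4, 5, 0, 2, -5, 4
Mean of differences = 0.4286
Numerator Σ(Δy_t−Δȳ)(Δy_{t+1}−Δȳ) = -40.7551
Denominator Σ(Δy_t−Δȳ)² = 133.7143
r_1(Δy) = -40.7551 / 133.7143 = -0.305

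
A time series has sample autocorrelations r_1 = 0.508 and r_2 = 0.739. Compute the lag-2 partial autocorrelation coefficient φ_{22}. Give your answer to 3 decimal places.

0.648

φ_{22} = (r_2 − r_1²) / (1 − r_1²)
r_1² = (0.508)² = 0.258064
Numerator = 0.739 − 0.2581 = 0.4809; denominator = 1 − 0.2581 = 0.7419
φ_{22} = 0.4809 / 0.7419 = 0.648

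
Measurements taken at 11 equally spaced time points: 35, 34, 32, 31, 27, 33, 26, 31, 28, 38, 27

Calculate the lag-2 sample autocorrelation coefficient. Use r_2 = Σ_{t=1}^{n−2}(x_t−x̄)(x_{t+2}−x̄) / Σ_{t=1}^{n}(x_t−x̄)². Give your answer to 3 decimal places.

0.330

Mean x̄ = (35 + 34 + 32 + 31 + 27 + 33 + 26 + 31 + 28 + 38 + 27)/11 = 31.0909
Numerator Σ_{t=1}^{9}(x_t−x̄)(x_{t+2}−x̄) = 47.8017
Denominator Σ(x_t−x̄)² = 144.9091
r_2 = 47.8017 / 144.9091 = 0.330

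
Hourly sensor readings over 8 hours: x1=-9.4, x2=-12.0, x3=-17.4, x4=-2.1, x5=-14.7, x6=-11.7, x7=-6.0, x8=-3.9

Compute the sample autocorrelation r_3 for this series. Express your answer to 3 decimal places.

0.142

Mean x̄ = (-9.4 − 12.0 − 17.4 − 2.1 − 14.7 − 11.7 − 6.0 − 3.9)/8 = -9.6500
Deviations from mean: 0.2500, -2.3500, -7.7500, 7.5500, -5.0500, -2.0500, 3.6500, 5.7500
Σ(x_t−x̄)(x_{t+3}−x̄) = (1.8875) + (11.8675) + (15.8875) + (27.5575) + (-29.0375) = 28.1625
Denominator Σ(x_t−x̄)² = 198.7400
r_3 = 28.1625 / 198.7400 = 0.142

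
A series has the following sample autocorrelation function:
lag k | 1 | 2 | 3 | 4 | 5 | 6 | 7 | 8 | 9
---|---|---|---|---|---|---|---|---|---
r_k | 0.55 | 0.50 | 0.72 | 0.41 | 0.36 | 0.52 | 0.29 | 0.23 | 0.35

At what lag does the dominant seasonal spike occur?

The largest autocorrelation is r_3 = 0.72; the remaining lags stay at or below 0.55. The elevated value at lag 1 (0.55), dropping to 0.50 at lag 2, reflects decaying short-term dependence rather than seasonality.
The dominant spike at lag 3 indicates a seasonal period of 3.

3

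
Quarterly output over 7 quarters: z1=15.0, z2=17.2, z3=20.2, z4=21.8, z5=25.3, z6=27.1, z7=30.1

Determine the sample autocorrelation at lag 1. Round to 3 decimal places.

0.562

Mean z̄ = (15.0 + 17.2 + 20.2 + 21.8 + 25.3 + 27.1 + 30.1)/7 = 22.3857
Deviations from mean: -7.3857, -5.1857, -2.1857, -0.5857, 2.9143, 4.7143, 7.7143
Numerator Σ_{t=1}^{6}(z_t−z̄)(z_{t+1}−z̄) = 99.3141
Denominator Σ(z_t−z̄)² = 176.7886
r_1 = 99.3141 / 176.7886 = 0.562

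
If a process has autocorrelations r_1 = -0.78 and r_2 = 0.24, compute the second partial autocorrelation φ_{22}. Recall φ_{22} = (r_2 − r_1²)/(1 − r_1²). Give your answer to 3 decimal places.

φ_{22} = (r_2 − r_1²) / (1 − r_1²)
r_1² = (-0.78)² = 0.6084
Numerator = 0.24 − 0.6084 = -0.3684; denominator = 1 − 0.6084 = 0.3916
φ_{22} = -0.3684 / 0.3916 = -0.941

-0.941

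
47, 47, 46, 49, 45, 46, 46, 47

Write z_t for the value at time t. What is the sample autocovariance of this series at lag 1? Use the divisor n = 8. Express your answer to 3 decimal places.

Mean z̄ = (47 + 47 + 46 + 49 + 45 + 46 + 46 + 47)/8 = 46.6250
Deviations: 0.3750, 0.3750, -0.6250, 2.3750, -1.6250, -0.6250, -0.6250, 0.3750
Σ_{t=1}^{7}(z_t−z̄)(z_{t+1}−z̄) = -4.2656
γ_1 = -4.2656 / 8 = -0.533

-0.533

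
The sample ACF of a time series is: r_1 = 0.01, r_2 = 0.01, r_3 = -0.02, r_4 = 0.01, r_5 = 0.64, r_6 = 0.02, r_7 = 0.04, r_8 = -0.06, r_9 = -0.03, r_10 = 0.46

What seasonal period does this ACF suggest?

The largest autocorrelation is r_5 = 0.64, with a weaker echo at lag 10 (0.46); the remaining lags stay at or below 0.04.
The dominant spike at lag 5 indicates a seasonal period of 5.

5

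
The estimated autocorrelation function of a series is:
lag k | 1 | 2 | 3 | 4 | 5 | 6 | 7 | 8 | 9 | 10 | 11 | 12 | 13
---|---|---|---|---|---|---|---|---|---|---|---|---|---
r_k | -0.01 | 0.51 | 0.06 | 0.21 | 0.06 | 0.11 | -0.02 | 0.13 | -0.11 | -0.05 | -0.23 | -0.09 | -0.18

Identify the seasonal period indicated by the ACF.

The largest autocorrelation is r_2 = 0.51, with a weaker echo at lag 4 (0.21); the remaining lags stay at or below 0.13.
The dominant spike at lag 2 indicates a seasonal period of 2.

2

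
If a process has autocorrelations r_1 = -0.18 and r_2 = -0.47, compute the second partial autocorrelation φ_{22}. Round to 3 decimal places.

-0.519

φ_{22} = (r_2 − r_1²) / (1 − r_1²)
r_1² = (-0.18)² = 0.0324
Numerator = -0.47 − 0.0324 = -0.5024; denominator = 1 − 0.0324 = 0.9676
φ_{22} = -0.5024 / 0.9676 = -0.519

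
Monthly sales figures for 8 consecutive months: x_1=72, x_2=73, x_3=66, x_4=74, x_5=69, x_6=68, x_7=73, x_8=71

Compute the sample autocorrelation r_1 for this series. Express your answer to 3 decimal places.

-0.537

Mean x̄ = (72 + 73 + 66 + 74 + 69 + 68 + 73 + 71)/8 = 70.7500
Numerator Σ_{t=1}^{7}(x_t−x̄)(x_{t+1}−x̄) = -29.8125
Denominator Σ(x_t−x̄)² = 55.5000
r_1 = -29.8125 / 55.5000 = -0.537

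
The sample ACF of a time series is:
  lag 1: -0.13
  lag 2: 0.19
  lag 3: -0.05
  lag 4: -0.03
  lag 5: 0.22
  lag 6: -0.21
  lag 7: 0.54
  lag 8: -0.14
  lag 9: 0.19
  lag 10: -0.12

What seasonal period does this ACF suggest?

7

The largest autocorrelation is r_7 = 0.54; the remaining lags stay at or below 0.22.
The dominant spike at lag 7 indicates a seasonal period of 7.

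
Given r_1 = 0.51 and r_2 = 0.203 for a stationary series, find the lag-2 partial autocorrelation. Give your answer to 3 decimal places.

φ_{22} = (r_2 − r_1²) / (1 − r_1²)
r_1² = (0.51)² = 0.2601
Numerator = 0.203 − 0.2601 = -0.0571; denominator = 1 − 0.2601 = 0.7399
φ_{22} = -0.0571 / 0.7399 = -0.077

-0.077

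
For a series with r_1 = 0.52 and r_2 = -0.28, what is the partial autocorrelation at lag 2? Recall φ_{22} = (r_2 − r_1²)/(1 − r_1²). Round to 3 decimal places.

φ_{22} = (r_2 − r_1²) / (1 − r_1²)
r_1² = (0.52)² = 0.2704
Numerator = -0.28 − 0.2704 = -0.5504; denominator = 1 − 0.2704 = 0.7296
φ_{22} = -0.5504 / 0.7296 = -0.754

-0.754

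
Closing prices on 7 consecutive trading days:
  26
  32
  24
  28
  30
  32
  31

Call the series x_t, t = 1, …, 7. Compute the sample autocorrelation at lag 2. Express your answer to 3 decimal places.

Mean x̄ = (26 + 32 + 24 + 28 + 30 + 32 + 31)/7 = 29.0000
Deviations from mean: -3.0000, 3.0000, -5.0000, -1.0000, 1.0000, 3.0000, 2.0000
Σ(x_t−x̄)(x_{t+2}−x̄) = (15.0000) + (-3.0000) + (-5.0000) + (-3.0000) + (2.0000) = 6.0000
Denominator Σ(x_t−x̄)² = 58.0000
r_2 = 6.0000 / 58.0000 = 0.103

0.103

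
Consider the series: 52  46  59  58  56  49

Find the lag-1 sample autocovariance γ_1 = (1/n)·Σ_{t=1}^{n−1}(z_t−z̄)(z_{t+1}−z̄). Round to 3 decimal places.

-0.741

Mean z̄ = (52 + 46 + 59 + 58 + 56 + 49)/6 = 53.3333
Σ_{t=1}^{5}(z_t−z̄)(z_{t+1}−z̄) = -4.4444
γ_1 = -4.4444 / 6 = -0.741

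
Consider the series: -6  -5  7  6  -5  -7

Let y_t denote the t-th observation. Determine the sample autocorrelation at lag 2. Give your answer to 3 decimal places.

-0.654

Mean ȳ = (-6 − 5 + 7 + 6 − 5 − 7)/6 = -1.6667
Numerator Σ_{t=1}^{4}(y_t−ȳ)(y_{t+2}−ȳ) = -132.8889
Denominator Σ(y_t−ȳ)² = 203.3333
r_2 = -132.8889 / 203.3333 = -0.654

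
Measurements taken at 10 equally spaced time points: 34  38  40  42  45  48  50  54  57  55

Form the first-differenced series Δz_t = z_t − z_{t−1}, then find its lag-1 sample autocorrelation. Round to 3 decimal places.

First differences Δz: 4, 2, 2, 3, 3, 2, 4, 3, -2
Mean of differences = 2.3333
Numerator Σ(Δz_t−Δz̄)(Δz_{t+1}−Δz̄) = -2.7778
Denominator Σ(Δz_t−Δz̄)² = 26.0000
r_1(Δz) = -2.7778 / 26.0000 = -0.107

-0.107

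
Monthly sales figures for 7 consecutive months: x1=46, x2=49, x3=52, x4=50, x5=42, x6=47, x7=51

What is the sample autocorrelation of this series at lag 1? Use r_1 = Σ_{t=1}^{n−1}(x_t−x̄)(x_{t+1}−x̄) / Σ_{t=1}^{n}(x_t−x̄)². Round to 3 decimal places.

0.014

Mean x̄ = (46 + 49 + 52 + 50 + 42 + 47 + 51)/7 = 48.1429
Deviations from mean: -2.1429, 0.8571, 3.8571, 1.8571, -6.1429, -1.1429, 2.8571
Σ(x_t−x̄)(x_{t+1}−x̄) = (-1.8367) + (3.3061) + (7.1633) + (-11.4082) + (7.0204) + (-3.2653) = 0.9796
Denominator Σ(x_t−x̄)² = 70.8571
r_1 = 0.9796 / 70.8571 = 0.014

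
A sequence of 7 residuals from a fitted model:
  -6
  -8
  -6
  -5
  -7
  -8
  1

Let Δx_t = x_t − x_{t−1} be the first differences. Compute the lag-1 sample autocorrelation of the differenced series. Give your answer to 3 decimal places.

-0.142

First differences Δx: -2, 2, 1, -2, -1, 9
Mean of differences = 1.1667
Numerator Σ(Δx_t−Δx̄)(Δx_{t+1}−Δx̄) = -12.3611
Denominator Σ(Δx_t−Δx̄)² = 86.8333
r_1(Δx) = -12.3611 / 86.8333 = -0.142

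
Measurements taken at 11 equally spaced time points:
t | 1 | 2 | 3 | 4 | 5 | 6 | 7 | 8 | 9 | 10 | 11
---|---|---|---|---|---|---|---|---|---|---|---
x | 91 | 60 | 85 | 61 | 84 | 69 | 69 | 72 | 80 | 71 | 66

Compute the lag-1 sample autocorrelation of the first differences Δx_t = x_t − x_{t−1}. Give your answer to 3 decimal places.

First differences Δx: -31, 25, -24, 23, -15, 0, 3, 8, -9, -5
Mean of differences = -2.5000
Numerator Σ(Δx_t−Δx̄)(Δx_{t+1}−Δx̄) = -2253.7500
Denominator Σ(Δx_t−Δx̄)² = 3032.5000
r_1(Δx) = -2253.7500 / 3032.5000 = -0.743

-0.743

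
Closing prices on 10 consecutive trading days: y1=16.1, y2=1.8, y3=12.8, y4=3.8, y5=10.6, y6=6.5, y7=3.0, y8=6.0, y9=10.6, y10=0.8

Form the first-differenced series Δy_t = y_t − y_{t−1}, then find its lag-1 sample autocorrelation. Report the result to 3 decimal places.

-0.620

First differences Δy: -14.3, 11.0, -9.0, 6.8, -4.1, -3.5, 3.0, 4.6, -9.8
Mean of differences = -1.7000
Numerator Σ(Δy_t−Δȳ)(Δy_{t+1}−Δȳ) = -360.7400
Denominator Σ(Δy_t−Δȳ)² = 581.9800
r_1(Δy) = -360.7400 / 581.9800 = -0.620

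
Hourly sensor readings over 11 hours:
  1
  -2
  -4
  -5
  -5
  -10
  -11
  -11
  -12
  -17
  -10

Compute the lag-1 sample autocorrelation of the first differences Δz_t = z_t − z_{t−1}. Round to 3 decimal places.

-0.337

First differences Δz: -3, -2, -1, 0, -5, -1, 0, -1, -5, 7
Mean of differences = -1.1000
Numerator Σ(Δz_t−Δz̄)(Δz_{t+1}−Δz̄) = -34.7100
Denominator Σ(Δz_t−Δz̄)² = 102.9000
r_1(Δz) = -34.7100 / 102.9000 = -0.337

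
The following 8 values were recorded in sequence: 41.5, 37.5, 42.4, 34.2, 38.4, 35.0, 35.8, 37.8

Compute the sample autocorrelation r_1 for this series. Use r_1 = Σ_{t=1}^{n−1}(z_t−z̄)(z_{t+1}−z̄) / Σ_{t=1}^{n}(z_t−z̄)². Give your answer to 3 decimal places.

Mean z̄ = (41.5 + 37.5 + 42.4 + 34.2 + 38.4 + 35.0 + 35.8 + 37.8)/8 = 37.8250
Deviations from mean: 3.6750, -0.3250, 4.5750, -3.6250, 0.5750, -2.8250, -2.0250, -0.0250
Σ(z_t−z̄)(z_{t+1}−z̄) = (-1.1944) + (-1.4869) + (-16.5844) + (-2.0844) + (-1.6244) + (5.7206) + (0.0506) = -17.2031
Denominator Σ(z_t−z̄)² = 60.0950
r_1 = -17.2031 / 60.0950 = -0.286

-0.286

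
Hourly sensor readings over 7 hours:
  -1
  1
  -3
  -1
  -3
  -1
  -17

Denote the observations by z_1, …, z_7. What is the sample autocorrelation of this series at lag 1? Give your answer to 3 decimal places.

-0.071

Mean z̄ = (-1 + 1 − 3 − 1 − 3 − 1 − 17)/7 = -3.5714
Σ(z_t−z̄)(z_{t+1}−z̄) = (11.7551) + (2.6122) + (1.4694) + (1.4694) + (1.4694) + (-34.5306) = -15.7551
Denominator Σ(z_t−z̄)² = 221.7143
r_1 = -15.7551 / 221.7143 = -0.071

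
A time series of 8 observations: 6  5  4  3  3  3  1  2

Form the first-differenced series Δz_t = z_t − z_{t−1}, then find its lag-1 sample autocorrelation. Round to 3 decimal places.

First differences Δz: -1, -1, -1, 0, 0, -2, 1
Mean of differences = -0.5714
Numerator Σ(Δz_t−Δz̄)(Δz_{t+1}−Δz̄) = -2.6122
Denominator Σ(Δz_t−Δz̄)² = 5.7143
r_1(Δz) = -2.6122 / 5.7143 = -0.457

-0.457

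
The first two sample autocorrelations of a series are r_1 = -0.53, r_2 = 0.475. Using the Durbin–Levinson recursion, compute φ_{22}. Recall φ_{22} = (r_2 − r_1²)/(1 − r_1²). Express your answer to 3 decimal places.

0.270

φ_{22} = (r_2 − r_1²) / (1 − r_1²)
r_1² = (-0.53)² = 0.2809
Numerator = 0.475 − 0.2809 = 0.1941; denominator = 1 − 0.2809 = 0.7191
φ_{22} = 0.1941 / 0.7191 = 0.270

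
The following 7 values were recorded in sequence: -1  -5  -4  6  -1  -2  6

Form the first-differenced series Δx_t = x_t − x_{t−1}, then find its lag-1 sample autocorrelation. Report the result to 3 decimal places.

First differences Δx: -4, 1, 10, -7, -1, 8
Mean of differences = 1.1667
Numerator Σ(Δx_t−Δx̄)(Δx_{t+1}−Δx̄) = -69.8611
Denominator Σ(Δx_t−Δx̄)² = 222.8333
r_1(Δx) = -69.8611 / 222.8333 = -0.314

-0.314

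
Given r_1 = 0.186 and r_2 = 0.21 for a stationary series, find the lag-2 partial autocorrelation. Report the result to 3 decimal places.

0.182

φ_{22} = (r_2 − r_1²) / (1 − r_1²)
r_1² = (0.186)² = 0.034596
Numerator = 0.21 − 0.0346 = 0.1754; denominator = 1 − 0.0346 = 0.9654
φ_{22} = 0.1754 / 0.9654 = 0.182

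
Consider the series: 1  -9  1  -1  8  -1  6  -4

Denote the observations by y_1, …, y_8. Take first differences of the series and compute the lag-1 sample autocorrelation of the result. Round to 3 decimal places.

First differences Δy: -10, 10, -2, 9, -9, 7, -10
Mean of differences = -0.7143
Numerator Σ(Δy_t−Δȳ)(Δy_{t+1}−Δȳ) = -341.7959
Denominator Σ(Δy_t−Δȳ)² = 511.4286
r_1(Δy) = -341.7959 / 511.4286 = -0.668

-0.668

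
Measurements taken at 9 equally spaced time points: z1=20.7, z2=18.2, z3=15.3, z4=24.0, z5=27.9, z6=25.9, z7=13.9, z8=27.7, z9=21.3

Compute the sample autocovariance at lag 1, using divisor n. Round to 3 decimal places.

Mean z̄ = (20.7 + 18.2 + 15.3 + 24.0 + 27.9 + 25.9 + 13.9 + 27.7 + 21.3)/9 = 21.6556
Σ_{t=1}^{8}(z_t−z̄)(z_{t+1}−z̄) = -30.4375
γ_1 = -30.4375 / 9 = -3.382

-3.382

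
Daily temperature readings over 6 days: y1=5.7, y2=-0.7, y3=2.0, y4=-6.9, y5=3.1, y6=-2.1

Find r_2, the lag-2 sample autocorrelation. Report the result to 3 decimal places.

0.384

Mean ȳ = (5.7 − 0.7 + 2.0 − 6.9 + 3.1 − 2.1)/6 = 0.1833
Numerator Σ_{t=1}^{4}(y_t−ȳ)(y_{t+2}−ȳ) = 37.7511
Denominator Σ(y_t−ȳ)² = 98.4083
r_2 = 37.7511 / 98.4083 = 0.384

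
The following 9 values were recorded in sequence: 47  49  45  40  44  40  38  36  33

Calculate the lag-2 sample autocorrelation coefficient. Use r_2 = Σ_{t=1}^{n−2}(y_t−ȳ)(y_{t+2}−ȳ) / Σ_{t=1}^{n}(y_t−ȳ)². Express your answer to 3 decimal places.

Mean ȳ = (47 + 49 + 45 + 40 + 44 + 40 + 38 + 36 + 33)/9 = 41.3333
Σ(y_t−ȳ)(y_{t+2}−ȳ) = (20.7778) + (-10.2222) + (9.7778) + (1.7778) + (-8.8889) + (7.1111) + (27.7778) = 48.1111
Denominator Σ(y_t−ȳ)² = 224.0000
r_2 = 48.1111 / 224.0000 = 0.215

0.215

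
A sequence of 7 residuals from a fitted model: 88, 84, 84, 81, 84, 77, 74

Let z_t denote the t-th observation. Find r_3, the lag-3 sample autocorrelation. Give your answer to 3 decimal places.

-0.033

Mean z̄ = (88 + 84 + 84 + 81 + 84 + 77 + 74)/7 = 81.7143
Numerator Σ_{t=1}^{4}(z_t−z̄)(z_{t+3}−z̄) = -4.5306
Denominator Σ(z_t−z̄)² = 137.4286
r_3 = -4.5306 / 137.4286 = -0.033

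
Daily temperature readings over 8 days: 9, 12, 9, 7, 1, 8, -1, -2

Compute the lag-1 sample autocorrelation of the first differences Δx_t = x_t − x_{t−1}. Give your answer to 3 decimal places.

-0.640

First differences Δx: 3, -3, -2, -6, 7, -9, -1
Mean of differences = -1.5714
Numerator Σ(Δx_t−Δx̄)(Δx_{t+1}−Δx̄) = -109.8980
Denominator Σ(Δx_t−Δx̄)² = 171.7143
r_1(Δx) = -109.8980 / 171.7143 = -0.640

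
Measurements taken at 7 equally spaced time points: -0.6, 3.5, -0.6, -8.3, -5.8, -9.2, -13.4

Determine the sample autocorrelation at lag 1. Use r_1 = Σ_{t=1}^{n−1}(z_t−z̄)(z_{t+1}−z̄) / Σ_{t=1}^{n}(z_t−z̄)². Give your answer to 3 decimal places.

Mean z̄ = (-0.6 + 3.5 − 0.6 − 8.3 − 5.8 − 9.2 − 13.4)/7 = -4.9143
Numerator Σ_{t=1}^{6}(z_t−z̄)(z_{t+1}−z̄) = 101.1584
Denominator Σ(z_t−z̄)² = 210.6486
r_1 = 101.1584 / 210.6486 = 0.480

0.480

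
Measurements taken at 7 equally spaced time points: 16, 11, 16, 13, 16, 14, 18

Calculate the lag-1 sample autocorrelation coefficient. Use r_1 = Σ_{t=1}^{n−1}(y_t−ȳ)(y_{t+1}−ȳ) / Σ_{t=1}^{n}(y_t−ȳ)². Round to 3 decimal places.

-0.509

Mean ȳ = (16 + 11 + 16 + 13 + 16 + 14 + 18)/7 = 14.8571
Deviations from mean: 1.1429, -3.8571, 1.1429, -1.8571, 1.1429, -0.8571, 3.1429
Numerator Σ_{t=1}^{6}(y_t−ȳ)(y_{t+1}−ȳ) = -16.7347
Denominator Σ(y_t−ȳ)² = 32.8571
r_1 = -16.7347 / 32.8571 = -0.509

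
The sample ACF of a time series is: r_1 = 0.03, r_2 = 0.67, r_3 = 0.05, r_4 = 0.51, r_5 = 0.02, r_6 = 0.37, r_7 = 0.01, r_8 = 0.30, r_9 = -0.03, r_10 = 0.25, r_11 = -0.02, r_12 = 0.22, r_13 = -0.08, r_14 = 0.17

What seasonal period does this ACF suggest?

2

The largest autocorrelation is r_2 = 0.67, with weaker echoes at lags 4 (0.51), 6 (0.37), 8 (0.30), 10 (0.25), 12 (0.22) and 14 (0.17); the remaining lags stay at or below 0.05.
The dominant spike at lag 2 indicates a seasonal period of 2.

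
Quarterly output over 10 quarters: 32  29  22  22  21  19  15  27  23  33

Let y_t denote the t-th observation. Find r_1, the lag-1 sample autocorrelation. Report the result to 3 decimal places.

Mean ȳ = (32 + 29 + 22 + 22 + 21 + 19 + 15 + 27 + 23 + 33)/10 = 24.3000
Numerator Σ_{t=1}^{9}(y_t−ȳ)(y_{t+1}−ȳ) = 65.1100
Denominator Σ(y_t−ȳ)² = 302.1000
r_1 = 65.1100 / 302.1000 = 0.216

0.216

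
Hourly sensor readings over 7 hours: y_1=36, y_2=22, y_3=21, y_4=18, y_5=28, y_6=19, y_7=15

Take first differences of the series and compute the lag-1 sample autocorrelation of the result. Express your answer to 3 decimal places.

First differences Δy: -14, -1, -3, 10, -9, -4
Mean of differences = -3.5000
Numerator Σ(Δy_t−Δȳ)(Δy_{t+1}−Δȳ) = -89.7500
Denominator Σ(Δy_t−Δȳ)² = 329.5000
r_1(Δy) = -89.7500 / 329.5000 = -0.272

-0.272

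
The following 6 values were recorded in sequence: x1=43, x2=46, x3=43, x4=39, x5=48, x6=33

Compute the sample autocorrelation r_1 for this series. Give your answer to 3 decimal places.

Mean x̄ = (43 + 46 + 43 + 39 + 48 + 33)/6 = 42.0000
Σ(x_t−x̄)(x_{t+1}−x̄) = (4.0000) + (4.0000) + (-3.0000) + (-18.0000) + (-54.0000) = -67.0000
Denominator Σ(x_t−x̄)² = 144.0000
r_1 = -67.0000 / 144.0000 = -0.465

-0.465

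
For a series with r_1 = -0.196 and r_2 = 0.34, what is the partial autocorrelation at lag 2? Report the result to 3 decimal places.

φ_{22} = (r_2 − r_1²) / (1 − r_1²)
r_1² = (-0.196)² = 0.038416
Numerator = 0.34 − 0.0384 = 0.3016; denominator = 1 − 0.0384 = 0.9616
φ_{22} = 0.3016 / 0.9616 = 0.314

0.314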